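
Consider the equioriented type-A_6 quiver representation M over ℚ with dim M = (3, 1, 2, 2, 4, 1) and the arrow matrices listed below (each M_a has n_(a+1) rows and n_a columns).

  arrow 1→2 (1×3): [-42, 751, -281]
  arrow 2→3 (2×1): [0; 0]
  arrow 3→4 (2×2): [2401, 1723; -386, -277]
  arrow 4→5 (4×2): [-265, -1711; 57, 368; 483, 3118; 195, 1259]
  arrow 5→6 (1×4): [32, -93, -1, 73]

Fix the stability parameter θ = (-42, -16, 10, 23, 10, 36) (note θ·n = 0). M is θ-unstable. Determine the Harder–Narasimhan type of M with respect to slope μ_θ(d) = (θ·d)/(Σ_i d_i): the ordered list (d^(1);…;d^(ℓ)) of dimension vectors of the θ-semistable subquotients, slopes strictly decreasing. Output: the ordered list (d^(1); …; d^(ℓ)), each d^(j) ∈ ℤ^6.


Barcode: M ≅ I[1,1]^2, I[1,2], I[3,5], I[3,6], I[5,5]^2. HN layers by μ_θ (5 steps, strictly decreasing):
  μ^(1)=36; μ^(2)=33/2; μ^(3)=10; μ^(4)=-16; μ^(5)=-42

((0, 0, 0, 0, 0, 1); (0, 0, 0, 2, 2, 0); (0, 0, 2, 0, 2, 0); (0, 1, 0, 0, 0, 0); (3, 0, 0, 0, 0, 0))


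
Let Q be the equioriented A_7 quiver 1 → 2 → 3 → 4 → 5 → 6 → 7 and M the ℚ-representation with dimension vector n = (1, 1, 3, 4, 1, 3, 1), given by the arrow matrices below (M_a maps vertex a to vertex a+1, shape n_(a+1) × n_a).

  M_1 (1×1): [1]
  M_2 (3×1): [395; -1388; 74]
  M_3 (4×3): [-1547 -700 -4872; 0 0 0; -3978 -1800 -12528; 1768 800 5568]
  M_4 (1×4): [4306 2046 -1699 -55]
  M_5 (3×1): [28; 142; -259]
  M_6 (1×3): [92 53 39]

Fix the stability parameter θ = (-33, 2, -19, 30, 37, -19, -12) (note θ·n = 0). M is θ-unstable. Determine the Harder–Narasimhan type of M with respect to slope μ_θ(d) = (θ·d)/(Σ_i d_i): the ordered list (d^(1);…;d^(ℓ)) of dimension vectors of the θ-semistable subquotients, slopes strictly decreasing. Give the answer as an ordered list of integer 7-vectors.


Via rank(M_{q-1}∘⋯∘M_p): M ≅ I[1,4], I[3,3]^2, I[4,4]^2, I[4,7], I[6,6]^2.
μ_θ-semistable layers: μ^(1)=30; μ^(2)=9; μ^(3)=-17/2; μ^(4)=-19; μ^(5)=-33

((0, 0, 0, 3, 0, 0, 0); (0, 0, 0, 1, 1, 1, 1); (0, 1, 1, 0, 0, 0, 0); (0, 0, 2, 0, 0, 2, 0); (1, 0, 0, 0, 0, 0, 0))


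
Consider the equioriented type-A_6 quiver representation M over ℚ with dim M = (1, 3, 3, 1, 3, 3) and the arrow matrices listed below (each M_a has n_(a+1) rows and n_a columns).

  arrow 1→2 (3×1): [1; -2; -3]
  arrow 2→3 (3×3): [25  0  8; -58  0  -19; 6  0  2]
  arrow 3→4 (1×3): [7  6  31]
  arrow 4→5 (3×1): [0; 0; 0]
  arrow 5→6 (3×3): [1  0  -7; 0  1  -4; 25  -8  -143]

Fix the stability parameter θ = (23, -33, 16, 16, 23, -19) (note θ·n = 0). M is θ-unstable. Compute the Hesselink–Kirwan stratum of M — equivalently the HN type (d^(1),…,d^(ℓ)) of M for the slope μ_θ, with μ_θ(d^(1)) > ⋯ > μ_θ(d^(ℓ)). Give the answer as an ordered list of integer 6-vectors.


Barcode: M ≅ I[1,4], I[2,2], I[2,3], I[3,3], I[5,5], I[5,6]^2, I[6,6]. HN layers by μ_θ (6 steps, strictly decreasing):
  μ^(1)=23; μ^(2)=16; μ^(3)=2; μ^(4)=-5; μ^(5)=-19; μ^(6)=-33

((0, 0, 0, 0, 1, 0); (0, 0, 3, 1, 0, 0); (0, 0, 0, 0, 2, 2); (1, 1, 0, 0, 0, 0); (0, 0, 0, 0, 0, 1); (0, 2, 0, 0, 0, 0))


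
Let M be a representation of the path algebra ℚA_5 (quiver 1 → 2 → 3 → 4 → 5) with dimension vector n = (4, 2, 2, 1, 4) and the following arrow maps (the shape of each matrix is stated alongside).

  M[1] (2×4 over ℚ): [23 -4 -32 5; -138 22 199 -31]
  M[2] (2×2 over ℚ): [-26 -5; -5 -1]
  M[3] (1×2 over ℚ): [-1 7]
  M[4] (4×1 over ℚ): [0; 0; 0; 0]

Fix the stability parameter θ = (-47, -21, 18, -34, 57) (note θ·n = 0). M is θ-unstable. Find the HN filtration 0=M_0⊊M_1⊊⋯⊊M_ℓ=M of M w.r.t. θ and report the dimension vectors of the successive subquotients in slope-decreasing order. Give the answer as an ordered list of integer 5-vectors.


Via rank(M_{q-1}∘⋯∘M_p): M ≅ I[1,1]^2, I[1,3], I[1,4], I[5,5]^4.
μ_θ-semistable layers: μ^(1)=57; μ^(2)=18; μ^(3)=-8; μ^(4)=-21; μ^(5)=-47

((0, 0, 0, 0, 4); (0, 0, 1, 0, 0); (0, 0, 1, 1, 0); (0, 2, 0, 0, 0); (4, 0, 0, 0, 0))


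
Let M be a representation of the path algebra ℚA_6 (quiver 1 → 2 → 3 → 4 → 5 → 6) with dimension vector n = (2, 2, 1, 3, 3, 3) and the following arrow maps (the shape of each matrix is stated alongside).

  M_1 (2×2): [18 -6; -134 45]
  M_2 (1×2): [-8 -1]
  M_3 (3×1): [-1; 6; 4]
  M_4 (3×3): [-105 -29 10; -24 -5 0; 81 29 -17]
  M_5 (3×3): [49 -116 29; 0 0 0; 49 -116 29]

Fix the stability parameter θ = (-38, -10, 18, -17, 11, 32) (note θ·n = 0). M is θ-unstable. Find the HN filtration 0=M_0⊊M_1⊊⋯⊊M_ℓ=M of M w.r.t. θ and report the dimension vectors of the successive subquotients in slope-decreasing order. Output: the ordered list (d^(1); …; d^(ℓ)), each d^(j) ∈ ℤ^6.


Via rank(M_{q-1}∘⋯∘M_p): M ≅ I[1,2], I[1,5], I[4,5], I[4,6], I[6,6]^2.
μ_θ-semistable layers: μ^(1)=32; μ^(2)=11; μ^(3)=1/2; μ^(4)=-10; μ^(5)=-17; μ^(6)=-38

((0, 0, 0, 0, 0, 3); (0, 0, 0, 0, 3, 0); (0, 0, 1, 1, 0, 0); (0, 2, 0, 0, 0, 0); (0, 0, 0, 2, 0, 0); (2, 0, 0, 0, 0, 0))


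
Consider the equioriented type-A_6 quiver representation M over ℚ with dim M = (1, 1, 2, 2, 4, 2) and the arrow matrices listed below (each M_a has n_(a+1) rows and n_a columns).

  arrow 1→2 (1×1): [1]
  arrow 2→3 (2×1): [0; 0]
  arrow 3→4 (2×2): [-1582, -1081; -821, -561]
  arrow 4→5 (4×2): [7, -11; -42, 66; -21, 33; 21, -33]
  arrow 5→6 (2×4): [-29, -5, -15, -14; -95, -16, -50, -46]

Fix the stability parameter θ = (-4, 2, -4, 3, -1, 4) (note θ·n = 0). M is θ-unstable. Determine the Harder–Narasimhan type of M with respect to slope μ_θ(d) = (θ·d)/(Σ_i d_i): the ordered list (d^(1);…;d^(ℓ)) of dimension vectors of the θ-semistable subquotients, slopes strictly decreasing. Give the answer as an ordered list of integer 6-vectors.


Barcode: M ≅ I[1,2], I[3,4], I[3,6], I[5,5]^2, I[5,6]. HN layers by μ_θ (6 steps, strictly decreasing):
  μ^(1)=4; μ^(2)=3; μ^(3)=2; μ^(4)=1; μ^(5)=-1; μ^(6)=-4

((0, 0, 0, 0, 0, 2); (0, 0, 0, 1, 0, 0); (0, 1, 0, 0, 0, 0); (0, 0, 0, 1, 1, 0); (0, 0, 0, 0, 3, 0); (1, 0, 2, 0, 0, 0))


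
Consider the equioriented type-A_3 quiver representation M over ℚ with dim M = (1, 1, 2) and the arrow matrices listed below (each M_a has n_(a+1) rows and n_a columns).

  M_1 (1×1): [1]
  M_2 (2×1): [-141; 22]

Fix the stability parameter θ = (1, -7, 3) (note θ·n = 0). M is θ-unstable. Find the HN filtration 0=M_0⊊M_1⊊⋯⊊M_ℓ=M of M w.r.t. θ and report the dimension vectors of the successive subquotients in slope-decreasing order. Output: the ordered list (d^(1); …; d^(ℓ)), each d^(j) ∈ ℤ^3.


Barcode: M ≅ I[1,3], I[3,3]. HN layers by μ_θ (2 steps, strictly decreasing):
  μ^(1)=3; μ^(2)=-3

((0, 0, 2); (1, 1, 0))


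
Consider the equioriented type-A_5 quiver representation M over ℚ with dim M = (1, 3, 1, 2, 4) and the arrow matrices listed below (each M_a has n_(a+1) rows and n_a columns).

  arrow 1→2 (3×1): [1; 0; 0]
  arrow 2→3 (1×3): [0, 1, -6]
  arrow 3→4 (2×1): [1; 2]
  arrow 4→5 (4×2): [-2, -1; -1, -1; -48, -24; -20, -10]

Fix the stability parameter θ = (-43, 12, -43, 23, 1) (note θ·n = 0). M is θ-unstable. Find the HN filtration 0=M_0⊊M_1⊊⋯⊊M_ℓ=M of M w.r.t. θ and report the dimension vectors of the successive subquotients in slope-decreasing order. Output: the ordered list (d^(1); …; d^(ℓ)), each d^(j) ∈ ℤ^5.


Interval decomposition of M: I[1,2], I[2,2], I[2,5], I[4,5], I[5,5]^2.
HN type (ℓ=4): μ^(1)=12; μ^(2)=1; μ^(3)=-31/2; μ^(4)=-43

((0, 2, 0, 2, 2); (0, 0, 0, 0, 2); (0, 1, 1, 0, 0); (1, 0, 0, 0, 0))


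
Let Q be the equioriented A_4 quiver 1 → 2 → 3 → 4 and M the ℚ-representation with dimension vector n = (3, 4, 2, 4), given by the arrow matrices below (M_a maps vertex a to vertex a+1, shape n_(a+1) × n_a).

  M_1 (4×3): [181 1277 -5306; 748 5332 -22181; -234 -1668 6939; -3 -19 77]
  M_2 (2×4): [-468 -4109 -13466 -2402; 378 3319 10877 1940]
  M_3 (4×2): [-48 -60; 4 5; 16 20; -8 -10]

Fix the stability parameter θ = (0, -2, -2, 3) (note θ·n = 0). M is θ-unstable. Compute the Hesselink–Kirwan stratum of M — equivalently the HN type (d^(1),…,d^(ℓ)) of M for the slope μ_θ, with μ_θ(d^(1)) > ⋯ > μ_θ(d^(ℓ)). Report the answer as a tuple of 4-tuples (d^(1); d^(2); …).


Interval decomposition of M: I[1,2], I[1,3], I[1,4], I[2,2], I[4,4]^3.
HN type (ℓ=4): μ^(1)=3; μ^(2)=-1; μ^(3)=-4/3; μ^(4)=-2

((0, 0, 0, 4); (1, 1, 0, 0); (2, 2, 2, 0); (0, 1, 0, 0))


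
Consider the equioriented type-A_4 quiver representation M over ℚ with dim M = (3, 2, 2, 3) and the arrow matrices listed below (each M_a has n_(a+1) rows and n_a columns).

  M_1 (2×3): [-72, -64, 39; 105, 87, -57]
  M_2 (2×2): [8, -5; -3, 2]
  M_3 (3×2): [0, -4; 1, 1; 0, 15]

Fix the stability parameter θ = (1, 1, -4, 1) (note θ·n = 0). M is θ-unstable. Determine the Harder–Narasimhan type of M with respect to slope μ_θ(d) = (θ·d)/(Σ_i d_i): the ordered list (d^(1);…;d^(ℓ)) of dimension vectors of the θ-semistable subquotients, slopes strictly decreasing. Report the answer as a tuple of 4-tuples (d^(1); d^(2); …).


Via rank(M_{q-1}∘⋯∘M_p): M ≅ I[1,1], I[1,4]^2, I[4,4].
μ_θ-semistable layers: μ^(1)=1; μ^(2)=-2/3

((1, 0, 0, 3); (2, 2, 2, 0))


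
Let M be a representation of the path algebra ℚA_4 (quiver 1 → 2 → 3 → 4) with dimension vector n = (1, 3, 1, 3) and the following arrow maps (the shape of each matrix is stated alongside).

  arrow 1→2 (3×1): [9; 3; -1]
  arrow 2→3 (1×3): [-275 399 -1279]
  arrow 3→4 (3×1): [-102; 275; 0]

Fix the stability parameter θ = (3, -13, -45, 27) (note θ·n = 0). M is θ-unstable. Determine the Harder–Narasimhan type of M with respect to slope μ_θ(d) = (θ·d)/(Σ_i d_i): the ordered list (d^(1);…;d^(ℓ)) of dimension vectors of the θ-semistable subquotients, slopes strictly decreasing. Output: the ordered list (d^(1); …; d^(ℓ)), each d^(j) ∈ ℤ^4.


Via rank(M_{q-1}∘⋯∘M_p): M ≅ I[1,4], I[2,2]^2, I[4,4]^2.
μ_θ-semistable layers: μ^(1)=27; μ^(2)=-13; μ^(3)=-55/3

((0, 0, 0, 3); (0, 2, 0, 0); (1, 1, 1, 0))


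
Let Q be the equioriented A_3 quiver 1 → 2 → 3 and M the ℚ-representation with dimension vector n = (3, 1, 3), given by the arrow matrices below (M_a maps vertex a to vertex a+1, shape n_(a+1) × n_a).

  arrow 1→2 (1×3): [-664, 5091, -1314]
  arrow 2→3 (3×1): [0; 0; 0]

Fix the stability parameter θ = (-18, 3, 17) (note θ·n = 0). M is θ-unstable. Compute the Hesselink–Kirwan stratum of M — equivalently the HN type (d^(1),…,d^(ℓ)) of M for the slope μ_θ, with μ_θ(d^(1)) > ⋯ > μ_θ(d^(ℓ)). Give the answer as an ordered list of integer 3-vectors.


Interval decomposition of M: I[1,1]^2, I[1,2], I[3,3]^3.
HN type (ℓ=3): μ^(1)=17; μ^(2)=3; μ^(3)=-18

((0, 0, 3); (0, 1, 0); (3, 0, 0))


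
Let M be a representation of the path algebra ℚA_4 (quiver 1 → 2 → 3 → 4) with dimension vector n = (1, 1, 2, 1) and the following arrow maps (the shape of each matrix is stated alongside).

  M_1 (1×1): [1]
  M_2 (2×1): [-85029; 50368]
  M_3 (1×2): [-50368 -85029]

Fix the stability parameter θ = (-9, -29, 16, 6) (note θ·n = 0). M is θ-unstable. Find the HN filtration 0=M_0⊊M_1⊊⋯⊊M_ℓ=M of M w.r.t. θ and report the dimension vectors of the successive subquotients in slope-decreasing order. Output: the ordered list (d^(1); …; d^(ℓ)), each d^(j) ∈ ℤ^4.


Barcode: M ≅ I[1,3], I[3,4]. HN layers by μ_θ (3 steps, strictly decreasing):
  μ^(1)=16; μ^(2)=11; μ^(3)=-19

((0, 0, 1, 0); (0, 0, 1, 1); (1, 1, 0, 0))


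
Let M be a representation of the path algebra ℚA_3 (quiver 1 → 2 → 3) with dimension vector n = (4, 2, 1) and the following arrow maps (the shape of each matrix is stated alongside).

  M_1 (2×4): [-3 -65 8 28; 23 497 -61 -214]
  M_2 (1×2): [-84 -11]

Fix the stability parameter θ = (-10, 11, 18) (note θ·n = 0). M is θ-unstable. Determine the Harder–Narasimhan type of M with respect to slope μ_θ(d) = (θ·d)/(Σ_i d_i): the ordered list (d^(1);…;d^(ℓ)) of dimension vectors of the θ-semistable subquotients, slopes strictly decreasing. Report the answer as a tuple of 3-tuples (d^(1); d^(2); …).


Barcode: M ≅ I[1,1]^2, I[1,2], I[1,3]. HN layers by μ_θ (3 steps, strictly decreasing):
  μ^(1)=18; μ^(2)=11; μ^(3)=-10

((0, 0, 1); (0, 2, 0); (4, 0, 0))


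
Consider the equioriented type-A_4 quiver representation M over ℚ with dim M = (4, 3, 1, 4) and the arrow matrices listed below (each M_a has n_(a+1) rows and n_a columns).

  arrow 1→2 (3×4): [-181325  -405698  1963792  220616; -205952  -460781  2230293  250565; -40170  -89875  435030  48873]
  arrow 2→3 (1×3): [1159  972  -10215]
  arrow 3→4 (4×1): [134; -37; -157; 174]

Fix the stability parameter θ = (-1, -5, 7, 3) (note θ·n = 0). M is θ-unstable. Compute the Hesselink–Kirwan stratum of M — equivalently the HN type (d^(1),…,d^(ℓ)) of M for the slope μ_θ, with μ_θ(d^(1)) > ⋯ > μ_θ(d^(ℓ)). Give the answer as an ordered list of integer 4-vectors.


Via rank(M_{q-1}∘⋯∘M_p): M ≅ I[1,1], I[1,2]^2, I[1,4], I[4,4]^3.
μ_θ-semistable layers: μ^(1)=5; μ^(2)=3; μ^(3)=-1; μ^(4)=-3

((0, 0, 1, 1); (0, 0, 0, 3); (1, 0, 0, 0); (3, 3, 0, 0))


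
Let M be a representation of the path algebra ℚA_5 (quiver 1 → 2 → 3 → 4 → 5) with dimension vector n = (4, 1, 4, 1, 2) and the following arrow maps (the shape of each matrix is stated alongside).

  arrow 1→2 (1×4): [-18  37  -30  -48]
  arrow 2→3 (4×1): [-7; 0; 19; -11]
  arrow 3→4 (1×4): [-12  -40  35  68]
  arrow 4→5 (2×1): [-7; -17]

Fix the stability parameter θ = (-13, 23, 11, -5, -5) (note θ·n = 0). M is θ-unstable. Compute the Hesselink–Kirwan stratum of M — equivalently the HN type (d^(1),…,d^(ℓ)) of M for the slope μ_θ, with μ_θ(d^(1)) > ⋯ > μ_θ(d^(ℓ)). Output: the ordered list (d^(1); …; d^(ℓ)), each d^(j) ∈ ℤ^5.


Via rank(M_{q-1}∘⋯∘M_p): M ≅ I[1,1]^3, I[1,5], I[3,3]^3, I[5,5].
μ_θ-semistable layers: μ^(1)=11; μ^(2)=6; μ^(3)=-5; μ^(4)=-13

((0, 0, 3, 0, 0); (0, 1, 1, 1, 1); (0, 0, 0, 0, 1); (4, 0, 0, 0, 0))


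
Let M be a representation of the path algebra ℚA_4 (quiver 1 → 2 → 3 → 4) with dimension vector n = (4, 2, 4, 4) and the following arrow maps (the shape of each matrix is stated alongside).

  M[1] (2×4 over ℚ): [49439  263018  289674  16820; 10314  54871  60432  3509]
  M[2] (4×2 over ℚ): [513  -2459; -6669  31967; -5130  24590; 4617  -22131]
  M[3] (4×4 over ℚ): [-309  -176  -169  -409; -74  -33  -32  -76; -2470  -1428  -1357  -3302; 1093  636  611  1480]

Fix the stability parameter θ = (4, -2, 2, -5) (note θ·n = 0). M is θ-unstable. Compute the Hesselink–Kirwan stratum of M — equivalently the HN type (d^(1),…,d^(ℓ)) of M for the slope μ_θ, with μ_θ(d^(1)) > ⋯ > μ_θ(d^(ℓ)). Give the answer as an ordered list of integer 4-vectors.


Interval decomposition of M: I[1,1]^2, I[1,2], I[1,4], I[3,4]^3.
HN type (ℓ=4): μ^(1)=4; μ^(2)=1; μ^(3)=-1/4; μ^(4)=-3/2

((2, 0, 0, 0); (1, 1, 0, 0); (1, 1, 1, 1); (0, 0, 3, 3))


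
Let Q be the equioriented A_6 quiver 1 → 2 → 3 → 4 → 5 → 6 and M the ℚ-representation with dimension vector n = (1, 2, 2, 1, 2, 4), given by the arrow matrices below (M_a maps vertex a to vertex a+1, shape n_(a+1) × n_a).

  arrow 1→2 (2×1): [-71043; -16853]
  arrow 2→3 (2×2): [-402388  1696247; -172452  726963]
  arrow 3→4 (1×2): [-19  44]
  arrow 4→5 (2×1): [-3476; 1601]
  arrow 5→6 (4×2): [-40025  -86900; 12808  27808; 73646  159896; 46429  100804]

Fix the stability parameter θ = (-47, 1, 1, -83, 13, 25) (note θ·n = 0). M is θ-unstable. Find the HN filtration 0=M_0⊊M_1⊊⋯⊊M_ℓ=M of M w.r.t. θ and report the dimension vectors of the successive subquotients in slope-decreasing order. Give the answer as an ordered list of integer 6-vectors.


Barcode: M ≅ I[1,5], I[2,2], I[3,3], I[5,6], I[6,6]^3. HN layers by μ_θ (5 steps, strictly decreasing):
  μ^(1)=25; μ^(2)=13; μ^(3)=1; μ^(4)=-27; μ^(5)=-47

((0, 0, 0, 0, 0, 4); (0, 0, 0, 0, 2, 0); (0, 1, 1, 0, 0, 0); (0, 1, 1, 1, 0, 0); (1, 0, 0, 0, 0, 0))


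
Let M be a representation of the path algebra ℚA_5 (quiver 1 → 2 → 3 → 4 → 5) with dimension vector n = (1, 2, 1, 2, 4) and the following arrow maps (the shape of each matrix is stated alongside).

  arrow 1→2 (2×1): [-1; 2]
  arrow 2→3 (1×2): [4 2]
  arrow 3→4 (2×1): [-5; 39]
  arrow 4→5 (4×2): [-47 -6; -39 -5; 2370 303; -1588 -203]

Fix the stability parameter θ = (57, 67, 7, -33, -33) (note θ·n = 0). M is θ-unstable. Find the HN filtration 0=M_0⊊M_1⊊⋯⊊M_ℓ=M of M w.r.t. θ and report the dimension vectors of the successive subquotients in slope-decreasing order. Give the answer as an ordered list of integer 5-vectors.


Interval decomposition of M: I[1,2], I[2,5], I[4,5], I[5,5]^2.
HN type (ℓ=4): μ^(1)=67; μ^(2)=57; μ^(3)=2; μ^(4)=-33

((0, 1, 0, 0, 0); (1, 0, 0, 0, 0); (0, 1, 1, 1, 1); (0, 0, 0, 1, 3))


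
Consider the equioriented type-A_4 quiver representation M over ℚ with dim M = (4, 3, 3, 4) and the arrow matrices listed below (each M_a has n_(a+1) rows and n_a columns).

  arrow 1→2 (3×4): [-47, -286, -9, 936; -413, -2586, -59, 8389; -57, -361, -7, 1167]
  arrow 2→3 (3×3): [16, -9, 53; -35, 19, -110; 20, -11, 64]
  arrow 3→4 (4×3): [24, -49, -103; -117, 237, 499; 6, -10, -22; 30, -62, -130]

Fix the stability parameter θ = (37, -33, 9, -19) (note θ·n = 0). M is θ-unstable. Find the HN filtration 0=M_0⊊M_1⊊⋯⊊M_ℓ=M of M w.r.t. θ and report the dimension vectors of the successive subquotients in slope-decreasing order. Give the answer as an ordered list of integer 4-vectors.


Barcode: M ≅ I[1,1], I[1,3], I[1,4]^2, I[4,4]^2. HN layers by μ_θ (5 steps, strictly decreasing):
  μ^(1)=37; μ^(2)=9; μ^(3)=2; μ^(4)=-3/2; μ^(5)=-19

((1, 0, 0, 0); (0, 0, 1, 0); (1, 1, 0, 0); (2, 2, 2, 2); (0, 0, 0, 2))


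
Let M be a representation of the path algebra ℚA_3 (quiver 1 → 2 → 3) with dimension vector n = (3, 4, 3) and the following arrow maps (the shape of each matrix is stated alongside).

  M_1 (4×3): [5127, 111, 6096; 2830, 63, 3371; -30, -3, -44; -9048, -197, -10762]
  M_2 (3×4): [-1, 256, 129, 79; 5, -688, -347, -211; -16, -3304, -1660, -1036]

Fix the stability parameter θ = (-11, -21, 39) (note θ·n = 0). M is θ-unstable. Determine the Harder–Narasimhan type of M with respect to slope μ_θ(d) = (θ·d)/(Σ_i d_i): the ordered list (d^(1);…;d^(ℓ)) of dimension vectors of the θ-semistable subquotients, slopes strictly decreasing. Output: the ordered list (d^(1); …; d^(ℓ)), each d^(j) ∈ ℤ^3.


Interval decomposition of M: I[1,2], I[1,3]^2, I[2,3].
HN type (ℓ=3): μ^(1)=39; μ^(2)=-16; μ^(3)=-21

((0, 0, 3); (3, 3, 0); (0, 1, 0))


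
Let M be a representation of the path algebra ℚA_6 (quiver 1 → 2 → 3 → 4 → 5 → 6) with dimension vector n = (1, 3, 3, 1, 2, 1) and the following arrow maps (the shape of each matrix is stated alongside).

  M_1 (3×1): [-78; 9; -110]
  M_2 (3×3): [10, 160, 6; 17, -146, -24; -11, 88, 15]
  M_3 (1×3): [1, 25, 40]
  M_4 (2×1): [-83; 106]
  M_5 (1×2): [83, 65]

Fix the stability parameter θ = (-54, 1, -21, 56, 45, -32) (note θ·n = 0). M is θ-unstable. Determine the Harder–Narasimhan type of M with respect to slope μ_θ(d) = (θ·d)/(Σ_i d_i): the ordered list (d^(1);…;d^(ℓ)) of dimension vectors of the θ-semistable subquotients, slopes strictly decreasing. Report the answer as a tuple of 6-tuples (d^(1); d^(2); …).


Barcode: M ≅ I[1,2], I[2,3], I[2,6], I[3,3], I[5,5]. HN layers by μ_θ (6 steps, strictly decreasing):
  μ^(1)=45; μ^(2)=23; μ^(3)=1; μ^(4)=-10; μ^(5)=-21; μ^(6)=-54

((0, 0, 0, 0, 1, 0); (0, 0, 0, 1, 1, 1); (0, 1, 0, 0, 0, 0); (0, 2, 2, 0, 0, 0); (0, 0, 1, 0, 0, 0); (1, 0, 0, 0, 0, 0))


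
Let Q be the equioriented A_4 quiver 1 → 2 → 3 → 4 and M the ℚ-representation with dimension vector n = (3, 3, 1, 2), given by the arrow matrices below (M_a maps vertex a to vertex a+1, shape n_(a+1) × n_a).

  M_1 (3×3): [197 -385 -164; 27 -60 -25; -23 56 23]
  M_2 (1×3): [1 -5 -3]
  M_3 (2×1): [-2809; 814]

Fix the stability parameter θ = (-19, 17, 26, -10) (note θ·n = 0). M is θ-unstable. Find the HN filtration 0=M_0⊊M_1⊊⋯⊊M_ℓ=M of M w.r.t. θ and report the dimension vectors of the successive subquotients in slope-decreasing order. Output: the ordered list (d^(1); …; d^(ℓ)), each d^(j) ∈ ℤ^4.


Via rank(M_{q-1}∘⋯∘M_p): M ≅ I[1,2]^2, I[1,4], I[4,4].
μ_θ-semistable layers: μ^(1)=17; μ^(2)=11; μ^(3)=-10; μ^(4)=-19

((0, 2, 0, 0); (0, 1, 1, 1); (0, 0, 0, 1); (3, 0, 0, 0))


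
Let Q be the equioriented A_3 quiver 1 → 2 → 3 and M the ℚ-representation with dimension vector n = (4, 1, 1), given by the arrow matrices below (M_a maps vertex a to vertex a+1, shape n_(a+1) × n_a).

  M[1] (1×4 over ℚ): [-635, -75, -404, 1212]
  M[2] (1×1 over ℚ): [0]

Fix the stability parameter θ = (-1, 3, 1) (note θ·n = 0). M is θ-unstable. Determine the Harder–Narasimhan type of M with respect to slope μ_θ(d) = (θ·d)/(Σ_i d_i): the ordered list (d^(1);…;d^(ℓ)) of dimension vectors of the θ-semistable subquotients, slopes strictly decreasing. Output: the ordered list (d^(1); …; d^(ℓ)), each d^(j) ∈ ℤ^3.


Via rank(M_{q-1}∘⋯∘M_p): M ≅ I[1,1]^3, I[1,2], I[3,3].
μ_θ-semistable layers: μ^(1)=3; μ^(2)=1; μ^(3)=-1

((0, 1, 0); (0, 0, 1); (4, 0, 0))


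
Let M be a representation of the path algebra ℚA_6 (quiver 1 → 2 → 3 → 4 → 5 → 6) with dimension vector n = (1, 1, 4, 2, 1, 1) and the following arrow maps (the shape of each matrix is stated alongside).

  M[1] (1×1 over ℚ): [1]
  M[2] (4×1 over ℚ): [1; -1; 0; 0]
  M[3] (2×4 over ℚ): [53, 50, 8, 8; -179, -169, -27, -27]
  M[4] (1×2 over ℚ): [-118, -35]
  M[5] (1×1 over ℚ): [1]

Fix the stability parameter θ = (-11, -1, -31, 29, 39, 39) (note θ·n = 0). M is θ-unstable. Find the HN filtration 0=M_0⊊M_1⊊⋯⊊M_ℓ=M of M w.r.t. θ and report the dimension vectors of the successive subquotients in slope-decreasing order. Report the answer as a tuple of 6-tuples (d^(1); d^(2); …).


Barcode: M ≅ I[1,6], I[3,3]^2, I[3,4]. HN layers by μ_θ (4 steps, strictly decreasing):
  μ^(1)=39; μ^(2)=29; μ^(3)=-43/3; μ^(4)=-31

((0, 0, 0, 0, 1, 1); (0, 0, 0, 2, 0, 0); (1, 1, 1, 0, 0, 0); (0, 0, 3, 0, 0, 0))


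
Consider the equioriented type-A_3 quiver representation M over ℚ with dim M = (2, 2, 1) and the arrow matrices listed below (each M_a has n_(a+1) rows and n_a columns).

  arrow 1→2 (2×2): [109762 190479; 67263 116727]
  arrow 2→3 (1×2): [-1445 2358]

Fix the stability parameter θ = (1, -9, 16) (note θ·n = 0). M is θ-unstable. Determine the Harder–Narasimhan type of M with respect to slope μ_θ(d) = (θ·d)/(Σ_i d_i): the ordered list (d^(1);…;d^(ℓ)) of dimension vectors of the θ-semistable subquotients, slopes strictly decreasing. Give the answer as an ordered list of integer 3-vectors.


Interval decomposition of M: I[1,2], I[1,3].
HN type (ℓ=2): μ^(1)=16; μ^(2)=-4

((0, 0, 1); (2, 2, 0))


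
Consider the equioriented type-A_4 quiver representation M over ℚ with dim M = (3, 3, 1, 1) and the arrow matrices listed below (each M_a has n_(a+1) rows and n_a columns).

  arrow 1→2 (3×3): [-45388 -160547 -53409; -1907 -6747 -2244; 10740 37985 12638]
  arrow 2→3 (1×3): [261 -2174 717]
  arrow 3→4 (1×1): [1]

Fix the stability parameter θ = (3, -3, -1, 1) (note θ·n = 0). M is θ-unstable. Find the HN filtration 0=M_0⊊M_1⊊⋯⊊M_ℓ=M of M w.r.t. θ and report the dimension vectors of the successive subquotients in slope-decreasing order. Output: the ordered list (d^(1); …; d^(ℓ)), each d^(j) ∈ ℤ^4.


Via rank(M_{q-1}∘⋯∘M_p): M ≅ I[1,2]^2, I[1,4].
μ_θ-semistable layers: μ^(1)=1; μ^(2)=0; μ^(3)=-1/3

((0, 0, 0, 1); (2, 2, 0, 0); (1, 1, 1, 0))


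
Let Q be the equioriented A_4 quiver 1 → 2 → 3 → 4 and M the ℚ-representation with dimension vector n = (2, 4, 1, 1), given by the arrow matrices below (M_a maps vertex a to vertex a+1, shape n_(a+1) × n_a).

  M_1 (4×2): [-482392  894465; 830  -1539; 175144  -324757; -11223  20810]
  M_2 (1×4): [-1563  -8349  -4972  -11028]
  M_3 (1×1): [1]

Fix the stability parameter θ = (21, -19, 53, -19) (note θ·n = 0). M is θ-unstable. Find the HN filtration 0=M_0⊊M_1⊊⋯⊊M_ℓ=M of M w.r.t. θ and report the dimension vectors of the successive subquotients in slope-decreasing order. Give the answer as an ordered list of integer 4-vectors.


Interval decomposition of M: I[1,2], I[1,4], I[2,2]^2.
HN type (ℓ=3): μ^(1)=17; μ^(2)=1; μ^(3)=-19

((0, 0, 1, 1); (2, 2, 0, 0); (0, 2, 0, 0))


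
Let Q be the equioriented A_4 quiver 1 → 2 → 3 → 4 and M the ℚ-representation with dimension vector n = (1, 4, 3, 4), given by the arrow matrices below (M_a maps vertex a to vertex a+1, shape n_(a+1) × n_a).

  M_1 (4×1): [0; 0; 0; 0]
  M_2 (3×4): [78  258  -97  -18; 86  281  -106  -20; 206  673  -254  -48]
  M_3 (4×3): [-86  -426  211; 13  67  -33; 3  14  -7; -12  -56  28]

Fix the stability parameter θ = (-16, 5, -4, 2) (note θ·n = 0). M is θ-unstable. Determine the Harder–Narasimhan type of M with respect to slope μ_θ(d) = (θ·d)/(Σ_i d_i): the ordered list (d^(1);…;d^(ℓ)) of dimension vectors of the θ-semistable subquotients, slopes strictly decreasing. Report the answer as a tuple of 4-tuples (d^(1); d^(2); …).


Barcode: M ≅ I[1,1], I[2,2], I[2,4]^3, I[4,4]. HN layers by μ_θ (4 steps, strictly decreasing):
  μ^(1)=5; μ^(2)=2; μ^(3)=1/2; μ^(4)=-16

((0, 1, 0, 0); (0, 0, 0, 4); (0, 3, 3, 0); (1, 0, 0, 0))


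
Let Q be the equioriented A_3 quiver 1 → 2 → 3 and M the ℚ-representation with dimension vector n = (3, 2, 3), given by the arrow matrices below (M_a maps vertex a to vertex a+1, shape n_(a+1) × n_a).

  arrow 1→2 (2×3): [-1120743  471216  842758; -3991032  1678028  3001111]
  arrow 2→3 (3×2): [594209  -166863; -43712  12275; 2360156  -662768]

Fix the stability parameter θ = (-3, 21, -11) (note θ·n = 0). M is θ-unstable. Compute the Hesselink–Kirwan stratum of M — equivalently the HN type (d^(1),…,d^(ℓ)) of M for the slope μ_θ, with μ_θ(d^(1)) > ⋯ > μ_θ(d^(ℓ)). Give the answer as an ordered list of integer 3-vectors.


Interval decomposition of M: I[1,1], I[1,3]^2, I[3,3].
HN type (ℓ=3): μ^(1)=5; μ^(2)=-3; μ^(3)=-11

((0, 2, 2); (3, 0, 0); (0, 0, 1))


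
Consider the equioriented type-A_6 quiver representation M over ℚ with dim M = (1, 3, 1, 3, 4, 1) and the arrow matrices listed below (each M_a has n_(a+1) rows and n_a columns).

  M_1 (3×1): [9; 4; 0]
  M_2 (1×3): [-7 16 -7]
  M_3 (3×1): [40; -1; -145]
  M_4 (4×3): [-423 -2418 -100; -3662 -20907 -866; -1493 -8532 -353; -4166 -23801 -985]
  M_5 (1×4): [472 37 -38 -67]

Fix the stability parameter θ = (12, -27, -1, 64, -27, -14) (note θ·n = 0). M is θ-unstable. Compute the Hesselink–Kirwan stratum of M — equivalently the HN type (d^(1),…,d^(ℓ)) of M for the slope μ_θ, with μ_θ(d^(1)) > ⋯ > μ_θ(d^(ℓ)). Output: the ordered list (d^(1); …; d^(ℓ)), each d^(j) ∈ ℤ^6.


Interval decomposition of M: I[1,6], I[2,2]^2, I[4,5]^2, I[5,5].
HN type (ℓ=5): μ^(1)=37/2; μ^(2)=23/3; μ^(3)=-1; μ^(4)=-15/2; μ^(5)=-27

((0, 0, 0, 2, 2, 0); (0, 0, 0, 1, 1, 1); (0, 0, 1, 0, 0, 0); (1, 1, 0, 0, 0, 0); (0, 2, 0, 0, 1, 0))


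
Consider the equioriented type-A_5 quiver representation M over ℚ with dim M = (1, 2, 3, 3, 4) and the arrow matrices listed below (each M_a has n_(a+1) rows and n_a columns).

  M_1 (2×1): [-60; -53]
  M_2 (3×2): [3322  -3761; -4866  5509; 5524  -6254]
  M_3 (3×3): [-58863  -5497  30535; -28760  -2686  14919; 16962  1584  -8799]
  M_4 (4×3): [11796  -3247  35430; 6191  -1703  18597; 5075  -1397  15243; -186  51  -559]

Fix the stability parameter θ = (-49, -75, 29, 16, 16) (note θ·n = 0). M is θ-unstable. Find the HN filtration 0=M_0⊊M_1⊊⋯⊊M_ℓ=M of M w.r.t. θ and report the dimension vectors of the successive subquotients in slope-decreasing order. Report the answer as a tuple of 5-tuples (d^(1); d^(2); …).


Via rank(M_{q-1}∘⋯∘M_p): M ≅ I[1,3], I[2,5], I[3,5], I[4,5], I[5,5].
μ_θ-semistable layers: μ^(1)=29; μ^(2)=61/3; μ^(3)=16; μ^(4)=-62; μ^(5)=-75

((0, 0, 1, 0, 0); (0, 0, 2, 2, 2); (0, 0, 0, 1, 2); (1, 1, 0, 0, 0); (0, 1, 0, 0, 0))


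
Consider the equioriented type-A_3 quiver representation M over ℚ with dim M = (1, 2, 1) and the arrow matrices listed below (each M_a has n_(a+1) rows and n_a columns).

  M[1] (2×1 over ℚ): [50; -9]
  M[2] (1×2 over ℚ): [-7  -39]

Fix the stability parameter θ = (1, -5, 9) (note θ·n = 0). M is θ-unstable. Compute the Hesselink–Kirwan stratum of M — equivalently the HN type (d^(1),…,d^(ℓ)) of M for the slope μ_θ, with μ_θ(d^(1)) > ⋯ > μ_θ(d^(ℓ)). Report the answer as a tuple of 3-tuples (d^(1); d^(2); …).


Via rank(M_{q-1}∘⋯∘M_p): M ≅ I[1,3], I[2,2].
μ_θ-semistable layers: μ^(1)=9; μ^(2)=-2; μ^(3)=-5

((0, 0, 1); (1, 1, 0); (0, 1, 0))


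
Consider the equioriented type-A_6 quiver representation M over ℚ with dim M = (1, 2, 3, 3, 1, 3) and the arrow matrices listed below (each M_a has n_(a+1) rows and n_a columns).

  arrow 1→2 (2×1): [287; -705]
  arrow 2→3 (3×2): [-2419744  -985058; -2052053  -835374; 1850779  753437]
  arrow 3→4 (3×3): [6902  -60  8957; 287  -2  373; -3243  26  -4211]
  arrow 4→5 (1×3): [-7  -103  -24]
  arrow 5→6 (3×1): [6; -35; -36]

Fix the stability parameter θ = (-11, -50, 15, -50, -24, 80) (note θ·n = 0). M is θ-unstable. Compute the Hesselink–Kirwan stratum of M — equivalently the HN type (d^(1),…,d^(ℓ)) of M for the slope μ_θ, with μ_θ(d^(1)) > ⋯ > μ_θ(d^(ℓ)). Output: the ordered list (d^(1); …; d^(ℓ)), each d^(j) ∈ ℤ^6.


Barcode: M ≅ I[1,3], I[2,6], I[3,4], I[4,4], I[6,6]^2. HN layers by μ_θ (6 steps, strictly decreasing):
  μ^(1)=80; μ^(2)=15; μ^(3)=-35/2; μ^(4)=-59/3; μ^(5)=-61/2; μ^(6)=-50

((0, 0, 0, 0, 0, 3); (0, 0, 1, 0, 0, 0); (0, 0, 1, 1, 0, 0); (0, 0, 1, 1, 1, 0); (1, 1, 0, 0, 0, 0); (0, 1, 0, 1, 0, 0))


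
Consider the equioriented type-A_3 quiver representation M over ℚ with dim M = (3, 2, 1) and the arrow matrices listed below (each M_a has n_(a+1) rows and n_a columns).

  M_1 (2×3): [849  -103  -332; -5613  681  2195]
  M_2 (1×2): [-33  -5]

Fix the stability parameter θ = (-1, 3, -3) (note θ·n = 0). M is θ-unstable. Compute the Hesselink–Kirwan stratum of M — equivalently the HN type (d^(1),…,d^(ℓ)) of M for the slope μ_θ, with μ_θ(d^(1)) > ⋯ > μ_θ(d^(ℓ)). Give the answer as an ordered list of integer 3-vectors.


Via rank(M_{q-1}∘⋯∘M_p): M ≅ I[1,1], I[1,2], I[1,3].
μ_θ-semistable layers: μ^(1)=3; μ^(2)=0; μ^(3)=-1

((0, 1, 0); (0, 1, 1); (3, 0, 0))


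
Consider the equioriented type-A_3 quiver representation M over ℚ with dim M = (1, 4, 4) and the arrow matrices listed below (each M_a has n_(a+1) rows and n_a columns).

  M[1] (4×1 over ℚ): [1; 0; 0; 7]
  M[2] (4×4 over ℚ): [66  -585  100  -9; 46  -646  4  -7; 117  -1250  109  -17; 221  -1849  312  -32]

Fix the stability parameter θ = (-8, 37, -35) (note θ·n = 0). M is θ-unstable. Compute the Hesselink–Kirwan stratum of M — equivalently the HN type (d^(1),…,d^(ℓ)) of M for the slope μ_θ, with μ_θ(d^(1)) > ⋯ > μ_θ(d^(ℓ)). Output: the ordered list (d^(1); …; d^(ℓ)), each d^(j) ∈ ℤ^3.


Barcode: M ≅ I[1,3], I[2,3]^3. HN layers by μ_θ (2 steps, strictly decreasing):
  μ^(1)=1; μ^(2)=-8

((0, 4, 4); (1, 0, 0))


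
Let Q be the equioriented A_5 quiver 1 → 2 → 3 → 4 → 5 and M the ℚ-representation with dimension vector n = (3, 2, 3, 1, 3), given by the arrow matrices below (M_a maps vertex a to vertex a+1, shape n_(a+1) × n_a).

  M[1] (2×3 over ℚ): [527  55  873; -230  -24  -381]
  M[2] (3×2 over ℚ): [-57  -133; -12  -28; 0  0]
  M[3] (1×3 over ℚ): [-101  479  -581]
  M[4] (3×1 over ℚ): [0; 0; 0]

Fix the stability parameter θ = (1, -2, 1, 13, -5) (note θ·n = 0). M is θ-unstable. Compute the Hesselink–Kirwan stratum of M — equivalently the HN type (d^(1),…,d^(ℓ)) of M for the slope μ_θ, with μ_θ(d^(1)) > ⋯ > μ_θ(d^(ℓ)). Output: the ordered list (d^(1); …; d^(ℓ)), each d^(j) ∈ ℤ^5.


Interval decomposition of M: I[1,1], I[1,2], I[1,4], I[3,3]^2, I[5,5]^3.
HN type (ℓ=4): μ^(1)=13; μ^(2)=1; μ^(3)=-1/2; μ^(4)=-5

((0, 0, 0, 1, 0); (1, 0, 3, 0, 0); (2, 2, 0, 0, 0); (0, 0, 0, 0, 3))


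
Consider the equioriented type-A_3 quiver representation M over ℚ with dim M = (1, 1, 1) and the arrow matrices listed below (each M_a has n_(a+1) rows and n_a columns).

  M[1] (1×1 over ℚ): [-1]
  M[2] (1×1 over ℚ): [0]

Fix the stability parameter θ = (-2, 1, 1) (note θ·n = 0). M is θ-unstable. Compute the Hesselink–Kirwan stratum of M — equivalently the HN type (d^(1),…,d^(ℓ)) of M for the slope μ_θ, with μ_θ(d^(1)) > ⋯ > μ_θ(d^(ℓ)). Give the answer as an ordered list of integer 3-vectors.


Via rank(M_{q-1}∘⋯∘M_p): M ≅ I[1,2], I[3,3].
μ_θ-semistable layers: μ^(1)=1; μ^(2)=-2

((0, 1, 1); (1, 0, 0))


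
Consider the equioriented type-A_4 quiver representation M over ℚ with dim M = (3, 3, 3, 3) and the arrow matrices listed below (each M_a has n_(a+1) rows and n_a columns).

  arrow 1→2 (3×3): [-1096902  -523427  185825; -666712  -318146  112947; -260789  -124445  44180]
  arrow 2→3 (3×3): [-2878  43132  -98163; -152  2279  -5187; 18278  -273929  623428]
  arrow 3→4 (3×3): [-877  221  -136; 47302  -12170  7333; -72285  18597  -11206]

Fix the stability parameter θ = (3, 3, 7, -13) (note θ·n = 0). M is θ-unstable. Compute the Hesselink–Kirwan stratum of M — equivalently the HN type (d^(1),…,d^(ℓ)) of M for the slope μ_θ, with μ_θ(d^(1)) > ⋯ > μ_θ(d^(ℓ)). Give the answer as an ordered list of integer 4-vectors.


Barcode: M ≅ I[1,2], I[1,3], I[1,4], I[3,4], I[4,4]. HN layers by μ_θ (5 steps, strictly decreasing):
  μ^(1)=7; μ^(2)=3; μ^(3)=0; μ^(4)=-3; μ^(5)=-13

((0, 0, 1, 0); (2, 2, 0, 0); (1, 1, 1, 1); (0, 0, 1, 1); (0, 0, 0, 1))


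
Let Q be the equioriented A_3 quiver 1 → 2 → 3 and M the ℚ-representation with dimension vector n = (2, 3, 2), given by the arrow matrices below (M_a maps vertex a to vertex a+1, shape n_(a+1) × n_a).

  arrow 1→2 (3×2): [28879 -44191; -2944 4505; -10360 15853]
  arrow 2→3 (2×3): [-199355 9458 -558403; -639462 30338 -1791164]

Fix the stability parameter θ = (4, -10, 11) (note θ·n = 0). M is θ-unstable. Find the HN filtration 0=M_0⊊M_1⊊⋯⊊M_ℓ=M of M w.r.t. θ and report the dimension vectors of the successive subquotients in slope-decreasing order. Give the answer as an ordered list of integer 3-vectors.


Via rank(M_{q-1}∘⋯∘M_p): M ≅ I[1,2], I[1,3], I[2,3].
μ_θ-semistable layers: μ^(1)=11; μ^(2)=-3; μ^(3)=-10

((0, 0, 2); (2, 2, 0); (0, 1, 0))


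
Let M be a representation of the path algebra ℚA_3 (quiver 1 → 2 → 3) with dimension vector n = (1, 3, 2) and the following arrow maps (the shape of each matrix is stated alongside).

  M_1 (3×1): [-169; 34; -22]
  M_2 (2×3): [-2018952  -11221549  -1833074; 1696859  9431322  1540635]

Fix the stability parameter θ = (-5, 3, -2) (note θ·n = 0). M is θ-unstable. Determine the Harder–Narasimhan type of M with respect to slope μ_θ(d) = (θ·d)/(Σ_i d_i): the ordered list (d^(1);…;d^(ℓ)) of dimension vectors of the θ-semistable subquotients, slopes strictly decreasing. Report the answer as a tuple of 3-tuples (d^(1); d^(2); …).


Via rank(M_{q-1}∘⋯∘M_p): M ≅ I[1,3], I[2,2], I[2,3].
μ_θ-semistable layers: μ^(1)=3; μ^(2)=1/2; μ^(3)=-5

((0, 1, 0); (0, 2, 2); (1, 0, 0))


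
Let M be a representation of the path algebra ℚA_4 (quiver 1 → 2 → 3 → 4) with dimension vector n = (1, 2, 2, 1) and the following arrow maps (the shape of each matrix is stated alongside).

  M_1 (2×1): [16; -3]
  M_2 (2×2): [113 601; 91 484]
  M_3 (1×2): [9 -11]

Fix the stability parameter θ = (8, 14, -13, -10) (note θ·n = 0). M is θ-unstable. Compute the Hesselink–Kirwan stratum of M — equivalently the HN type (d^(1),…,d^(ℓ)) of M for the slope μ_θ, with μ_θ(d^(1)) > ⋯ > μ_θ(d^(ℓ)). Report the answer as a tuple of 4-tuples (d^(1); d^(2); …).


Barcode: M ≅ I[1,4], I[2,3]. HN layers by μ_θ (2 steps, strictly decreasing):
  μ^(1)=1/2; μ^(2)=-1/4

((0, 1, 1, 0); (1, 1, 1, 1))


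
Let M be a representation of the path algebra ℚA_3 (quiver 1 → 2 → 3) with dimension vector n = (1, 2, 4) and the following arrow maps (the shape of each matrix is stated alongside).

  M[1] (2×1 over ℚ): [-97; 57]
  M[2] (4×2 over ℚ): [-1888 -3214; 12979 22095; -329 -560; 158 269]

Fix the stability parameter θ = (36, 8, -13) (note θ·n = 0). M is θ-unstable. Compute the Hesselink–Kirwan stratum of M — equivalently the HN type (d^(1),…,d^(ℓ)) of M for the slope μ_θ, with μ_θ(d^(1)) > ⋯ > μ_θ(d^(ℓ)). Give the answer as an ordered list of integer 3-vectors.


Interval decomposition of M: I[1,3], I[2,3], I[3,3]^2.
HN type (ℓ=3): μ^(1)=31/3; μ^(2)=-5/2; μ^(3)=-13

((1, 1, 1); (0, 1, 1); (0, 0, 2))


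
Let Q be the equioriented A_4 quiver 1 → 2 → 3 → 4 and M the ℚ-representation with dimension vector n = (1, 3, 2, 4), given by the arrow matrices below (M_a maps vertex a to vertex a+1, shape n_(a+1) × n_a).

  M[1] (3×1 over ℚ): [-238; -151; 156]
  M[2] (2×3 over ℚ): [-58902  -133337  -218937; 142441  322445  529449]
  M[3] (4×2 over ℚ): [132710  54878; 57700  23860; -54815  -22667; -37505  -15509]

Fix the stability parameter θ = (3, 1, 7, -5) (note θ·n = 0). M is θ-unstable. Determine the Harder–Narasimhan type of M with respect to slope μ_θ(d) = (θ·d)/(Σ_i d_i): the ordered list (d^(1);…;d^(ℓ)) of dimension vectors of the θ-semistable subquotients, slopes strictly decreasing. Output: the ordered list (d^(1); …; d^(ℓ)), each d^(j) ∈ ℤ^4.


Interval decomposition of M: I[1,4], I[2,2], I[2,3], I[4,4]^3.
HN type (ℓ=4): μ^(1)=7; μ^(2)=3/2; μ^(3)=1; μ^(4)=-5

((0, 0, 1, 0); (1, 1, 1, 1); (0, 2, 0, 0); (0, 0, 0, 3))


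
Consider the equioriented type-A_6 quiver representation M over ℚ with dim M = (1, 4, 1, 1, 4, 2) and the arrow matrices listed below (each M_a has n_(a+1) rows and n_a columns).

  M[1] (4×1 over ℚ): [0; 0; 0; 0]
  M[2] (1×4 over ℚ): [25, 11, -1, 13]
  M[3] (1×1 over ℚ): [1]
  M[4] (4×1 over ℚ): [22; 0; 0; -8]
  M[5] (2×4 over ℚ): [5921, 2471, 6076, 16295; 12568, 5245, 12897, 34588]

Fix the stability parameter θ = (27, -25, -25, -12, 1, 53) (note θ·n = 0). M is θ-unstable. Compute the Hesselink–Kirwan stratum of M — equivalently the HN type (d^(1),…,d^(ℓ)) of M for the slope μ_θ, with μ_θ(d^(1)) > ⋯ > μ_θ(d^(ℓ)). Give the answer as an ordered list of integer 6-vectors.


Interval decomposition of M: I[1,1], I[2,2]^3, I[2,6], I[5,5]^2, I[5,6].
HN type (ℓ=5): μ^(1)=53; μ^(2)=27; μ^(3)=1; μ^(4)=-12; μ^(5)=-25

((0, 0, 0, 0, 0, 2); (1, 0, 0, 0, 0, 0); (0, 0, 0, 0, 4, 0); (0, 0, 0, 1, 0, 0); (0, 4, 1, 0, 0, 0))


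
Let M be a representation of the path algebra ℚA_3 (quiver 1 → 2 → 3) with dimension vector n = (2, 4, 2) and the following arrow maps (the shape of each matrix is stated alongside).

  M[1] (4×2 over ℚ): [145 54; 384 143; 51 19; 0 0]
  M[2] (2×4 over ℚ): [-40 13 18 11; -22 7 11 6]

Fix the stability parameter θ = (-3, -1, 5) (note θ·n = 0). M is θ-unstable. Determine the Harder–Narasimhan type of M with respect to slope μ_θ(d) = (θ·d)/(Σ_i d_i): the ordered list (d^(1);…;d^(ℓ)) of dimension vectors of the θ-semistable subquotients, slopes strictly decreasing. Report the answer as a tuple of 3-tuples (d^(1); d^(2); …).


Via rank(M_{q-1}∘⋯∘M_p): M ≅ I[1,3]^2, I[2,2]^2.
μ_θ-semistable layers: μ^(1)=5; μ^(2)=-1; μ^(3)=-3

((0, 0, 2); (0, 4, 0); (2, 0, 0))
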